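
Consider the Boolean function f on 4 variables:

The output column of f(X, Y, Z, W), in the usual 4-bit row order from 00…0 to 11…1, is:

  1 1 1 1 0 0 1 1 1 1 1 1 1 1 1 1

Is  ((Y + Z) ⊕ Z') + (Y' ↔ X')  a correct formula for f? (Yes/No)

Test each input against both f and the formula:
  X=0, Y=0, Z=0, W=0: formula gives 1, f = 1 ✓
  X=0, Y=0, Z=0, W=1: formula gives 1, f = 1 ✓
  X=0, Y=0, Z=1, W=0: formula gives 1, f = 1 ✓
  X=0, Y=0, Z=1, W=1: formula gives 1, f = 1 ✓
  …and likewise for the remaining 12 rows.
All 16 rows match — the expression computes f exactly.

Yes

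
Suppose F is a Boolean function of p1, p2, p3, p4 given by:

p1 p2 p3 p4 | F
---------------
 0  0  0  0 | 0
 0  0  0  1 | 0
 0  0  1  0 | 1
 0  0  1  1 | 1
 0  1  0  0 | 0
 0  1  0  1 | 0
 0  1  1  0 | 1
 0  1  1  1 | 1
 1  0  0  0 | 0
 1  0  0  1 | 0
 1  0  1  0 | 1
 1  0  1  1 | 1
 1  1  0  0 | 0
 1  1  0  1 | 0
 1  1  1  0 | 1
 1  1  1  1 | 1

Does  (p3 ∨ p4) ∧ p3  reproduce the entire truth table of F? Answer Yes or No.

Yes

Check the formula against F row by row:
  p1=0, p2=0, p3=0, p4=0: formula gives 0, F = 0 ✓
  p1=0, p2=0, p3=0, p4=1: formula gives 0, F = 0 ✓
  p1=0, p2=0, p3=1, p4=0: formula gives 1, F = 1 ✓
  p1=0, p2=0, p3=1, p4=1: formula gives 1, F = 1 ✓
  …and likewise for the remaining 12 rows.
All 16 rows match — the expression computes F exactly.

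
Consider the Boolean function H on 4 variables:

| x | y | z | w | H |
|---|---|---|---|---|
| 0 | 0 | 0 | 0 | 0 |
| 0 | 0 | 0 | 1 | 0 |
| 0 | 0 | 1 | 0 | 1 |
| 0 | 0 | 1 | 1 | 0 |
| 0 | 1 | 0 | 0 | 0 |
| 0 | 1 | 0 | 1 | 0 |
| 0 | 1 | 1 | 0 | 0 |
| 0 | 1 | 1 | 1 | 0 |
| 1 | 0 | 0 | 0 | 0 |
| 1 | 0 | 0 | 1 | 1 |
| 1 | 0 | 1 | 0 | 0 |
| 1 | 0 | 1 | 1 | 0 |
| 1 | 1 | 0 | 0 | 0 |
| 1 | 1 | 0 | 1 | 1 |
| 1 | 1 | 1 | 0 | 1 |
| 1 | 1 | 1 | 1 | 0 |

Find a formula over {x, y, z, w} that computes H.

H(x, y, z, w) = (((((x' · y') · z) · w') + (((x · y') · z') · w)) + (((x · y) · z') · w)) + (((x · y) · z) · w')

H=1 on 4 inputs: (0,0,1,0), (1,0,0,1), (1,1,0,1), (1,1,1,0). Reading each as a conjunction of literals (¬x·¬y·z·¬w, x·¬y·¬z·w, x·y·¬z·w, x·y·z·¬w) and taking the OR gives the canonical DNF.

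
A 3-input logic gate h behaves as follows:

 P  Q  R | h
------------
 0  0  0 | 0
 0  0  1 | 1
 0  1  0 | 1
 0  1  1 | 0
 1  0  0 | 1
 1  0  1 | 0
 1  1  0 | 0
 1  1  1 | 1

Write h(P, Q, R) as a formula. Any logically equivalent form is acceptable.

The output is 1 exactly when an odd number of inputs are 1 — the 3-way XOR (parity).

h(P, Q, R) = (P ⊕ Q) ⊕ R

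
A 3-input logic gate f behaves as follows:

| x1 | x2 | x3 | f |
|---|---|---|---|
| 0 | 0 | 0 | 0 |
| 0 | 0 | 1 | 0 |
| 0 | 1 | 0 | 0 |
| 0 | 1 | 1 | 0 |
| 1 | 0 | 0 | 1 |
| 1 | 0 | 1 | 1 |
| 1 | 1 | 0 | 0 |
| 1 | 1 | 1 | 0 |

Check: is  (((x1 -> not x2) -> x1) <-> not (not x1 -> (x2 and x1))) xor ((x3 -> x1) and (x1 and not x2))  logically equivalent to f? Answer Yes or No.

Check the formula against f row by row:
  x1=0, x2=0, x3=0: formula gives 0, f = 0 ✓
  x1=0, x2=0, x3=1: formula gives 0, f = 0 ✓
  x1=0, x2=1, x3=0: formula gives 0, f = 0 ✓
  x1=0, x2=1, x3=1: formula gives 0, f = 0 ✓
  x1=1, x2=0, x3=0: formula gives 1, f = 1 ✓
  … (the remaining 3 rows also agree.)
Every row agrees, so the formula is equivalent.

Yes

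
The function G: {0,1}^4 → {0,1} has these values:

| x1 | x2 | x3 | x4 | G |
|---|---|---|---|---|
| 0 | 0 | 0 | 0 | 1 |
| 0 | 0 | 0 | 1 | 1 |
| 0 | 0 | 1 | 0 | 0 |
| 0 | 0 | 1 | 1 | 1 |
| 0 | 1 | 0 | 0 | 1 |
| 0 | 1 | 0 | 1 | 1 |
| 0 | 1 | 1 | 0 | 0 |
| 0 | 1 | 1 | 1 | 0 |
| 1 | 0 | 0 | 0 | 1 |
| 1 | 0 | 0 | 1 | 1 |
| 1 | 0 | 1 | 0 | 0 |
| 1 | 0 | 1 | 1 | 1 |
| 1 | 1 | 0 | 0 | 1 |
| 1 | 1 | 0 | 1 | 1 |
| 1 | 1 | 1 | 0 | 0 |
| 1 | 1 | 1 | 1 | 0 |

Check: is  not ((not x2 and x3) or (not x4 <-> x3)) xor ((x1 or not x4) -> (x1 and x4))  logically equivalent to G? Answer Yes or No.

Yes

Check the formula against G row by row:
  x1=0, x2=0, x3=0, x4=0: formula gives 1, G = 1 ✓
  x1=0, x2=0, x3=0, x4=1: formula gives 1, G = 1 ✓
  x1=0, x2=0, x3=1, x4=0: formula gives 0, G = 0 ✓
  x1=0, x2=0, x3=1, x4=1: formula gives 1, G = 1 ✓
  …and likewise for the remaining 12 rows.
Every row agrees, so the formula is equivalent.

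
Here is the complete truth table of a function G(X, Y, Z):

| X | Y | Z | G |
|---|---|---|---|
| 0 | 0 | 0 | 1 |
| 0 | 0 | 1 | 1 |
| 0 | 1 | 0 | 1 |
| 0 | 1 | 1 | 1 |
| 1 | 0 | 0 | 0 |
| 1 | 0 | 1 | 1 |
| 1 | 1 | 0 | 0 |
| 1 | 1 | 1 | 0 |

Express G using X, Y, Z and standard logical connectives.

There are just 3 zero rows: (1,0,0), (1,1,0), (1,1,1). Their minterms are X·¬Y·¬Z, X·Y·¬Z, X·Y·Z; the OR of those covers precisely the 0-outputs, and negating it yields G.

G(X, Y, Z) = ~((((X & ~Y) & ~Z) | ((X & Y) & ~Z)) | ((X & Y) & Z))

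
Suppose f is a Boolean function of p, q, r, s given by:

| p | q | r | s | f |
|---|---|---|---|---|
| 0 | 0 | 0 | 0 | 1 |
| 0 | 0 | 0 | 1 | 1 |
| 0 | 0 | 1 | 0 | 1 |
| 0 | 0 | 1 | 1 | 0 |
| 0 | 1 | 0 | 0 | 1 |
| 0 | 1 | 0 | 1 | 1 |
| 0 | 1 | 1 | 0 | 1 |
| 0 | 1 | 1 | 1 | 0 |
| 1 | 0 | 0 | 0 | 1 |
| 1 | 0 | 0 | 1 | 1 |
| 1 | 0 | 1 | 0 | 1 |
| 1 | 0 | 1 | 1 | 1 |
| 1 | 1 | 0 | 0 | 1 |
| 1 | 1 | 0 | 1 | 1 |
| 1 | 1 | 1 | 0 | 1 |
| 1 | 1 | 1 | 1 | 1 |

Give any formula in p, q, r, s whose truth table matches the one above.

f(p, q, r, s) = not ((((not p and not q) and r) and s) or (((not p and q) and r) and s))

There are just 2 zero rows: (0,0,1,1), (0,1,1,1). Their minterms are ¬p·¬q·r·s, ¬p·q·r·s; the OR of those covers precisely the 0-outputs, and negating it yields f.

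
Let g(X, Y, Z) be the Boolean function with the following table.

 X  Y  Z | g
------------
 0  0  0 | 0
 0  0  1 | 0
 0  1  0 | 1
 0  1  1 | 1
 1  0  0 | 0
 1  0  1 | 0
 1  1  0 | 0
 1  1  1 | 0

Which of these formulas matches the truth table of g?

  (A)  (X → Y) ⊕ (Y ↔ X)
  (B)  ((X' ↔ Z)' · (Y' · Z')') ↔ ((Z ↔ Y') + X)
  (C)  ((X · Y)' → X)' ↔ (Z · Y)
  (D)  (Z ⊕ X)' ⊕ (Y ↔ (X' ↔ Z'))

A

(B): at (0,0,0) it gives 1, but g = 0 — eliminated.
(C): at (0,1,0) it gives 0, but g = 1 — eliminated.
(D): at (0,0,0) it gives 1, but g = 0 — eliminated.
(A) is the remaining candidate, and it agrees with g on all 8 inputs.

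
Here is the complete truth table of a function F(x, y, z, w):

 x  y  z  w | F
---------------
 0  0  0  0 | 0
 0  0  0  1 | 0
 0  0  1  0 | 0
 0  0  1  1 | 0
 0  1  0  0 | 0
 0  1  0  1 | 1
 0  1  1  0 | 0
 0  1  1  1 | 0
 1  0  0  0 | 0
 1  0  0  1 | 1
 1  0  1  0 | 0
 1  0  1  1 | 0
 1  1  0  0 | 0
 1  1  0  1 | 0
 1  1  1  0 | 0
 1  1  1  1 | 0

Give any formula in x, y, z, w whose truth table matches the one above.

F(x, y, z, w) = (((NOT x AND y) AND NOT z) AND w) OR (((x AND NOT y) AND NOT z) AND w)

Collect the rows where F=1 — (0,1,0,1), (1,0,0,1) — and write one minterm per row: ¬x·y·¬z·w, x·¬y·¬z·w. Their union (logical OR) reproduces the table exactly.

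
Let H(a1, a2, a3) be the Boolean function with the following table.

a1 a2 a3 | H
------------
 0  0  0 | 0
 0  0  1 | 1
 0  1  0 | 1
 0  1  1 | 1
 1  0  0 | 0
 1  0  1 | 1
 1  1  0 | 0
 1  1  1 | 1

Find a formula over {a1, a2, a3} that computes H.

There are just 3 zero rows: (0,0,0), (1,0,0), (1,1,0). Their minterms are ¬a1·¬a2·¬a3, a1·¬a2·¬a3, a1·a2·¬a3; the OR of those covers precisely the 0-outputs, and negating it yields H.

H(a1, a2, a3) = ~((((~a1 & ~a2) & ~a3) | ((a1 & ~a2) & ~a3)) | ((a1 & a2) & ~a3))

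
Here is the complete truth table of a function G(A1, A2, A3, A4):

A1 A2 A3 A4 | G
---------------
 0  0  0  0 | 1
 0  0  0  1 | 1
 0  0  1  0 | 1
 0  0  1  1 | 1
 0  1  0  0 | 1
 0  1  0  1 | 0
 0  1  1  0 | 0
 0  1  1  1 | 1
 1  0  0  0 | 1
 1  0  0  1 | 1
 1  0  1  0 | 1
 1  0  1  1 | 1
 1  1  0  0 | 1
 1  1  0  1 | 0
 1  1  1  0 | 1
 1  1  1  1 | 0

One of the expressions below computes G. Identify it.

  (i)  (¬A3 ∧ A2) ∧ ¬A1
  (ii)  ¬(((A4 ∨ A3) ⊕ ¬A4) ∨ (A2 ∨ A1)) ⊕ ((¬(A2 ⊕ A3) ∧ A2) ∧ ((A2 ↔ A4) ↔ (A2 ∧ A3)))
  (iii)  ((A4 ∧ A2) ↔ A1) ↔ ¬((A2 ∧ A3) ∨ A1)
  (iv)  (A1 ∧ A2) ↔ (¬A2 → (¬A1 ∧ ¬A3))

iii

(i) disagrees with G on (0,0,0,0) (formula → 0, table → 1); rule it out.
(ii) disagrees with G on (0,0,0,0) (formula → 0, table → 1); rule it out.
(iv) disagrees with G on (0,0,0,0) (formula → 0, table → 1); rule it out.
Only (iii) survives; checking it on all 16 rows confirms it matches G.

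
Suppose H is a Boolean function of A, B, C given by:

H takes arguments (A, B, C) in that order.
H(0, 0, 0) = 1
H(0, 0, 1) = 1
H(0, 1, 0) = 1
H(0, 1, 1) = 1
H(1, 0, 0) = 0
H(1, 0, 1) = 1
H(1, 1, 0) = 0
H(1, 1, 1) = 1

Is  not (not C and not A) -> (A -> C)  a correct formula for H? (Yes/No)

Check the formula against H row by row:
  A=0, B=0, C=0: formula gives 1, H = 1 ✓
  A=0, B=0, C=1: formula gives 1, H = 1 ✓
  A=0, B=1, C=0: formula gives 1, H = 1 ✓
  A=0, B=1, C=1: formula gives 1, H = 1 ✓
  A=1, B=0, C=0: formula gives 0, H = 0 ✓
  … (the remaining 3 rows also agree.)
Every row agrees, so the formula is equivalent.

Yes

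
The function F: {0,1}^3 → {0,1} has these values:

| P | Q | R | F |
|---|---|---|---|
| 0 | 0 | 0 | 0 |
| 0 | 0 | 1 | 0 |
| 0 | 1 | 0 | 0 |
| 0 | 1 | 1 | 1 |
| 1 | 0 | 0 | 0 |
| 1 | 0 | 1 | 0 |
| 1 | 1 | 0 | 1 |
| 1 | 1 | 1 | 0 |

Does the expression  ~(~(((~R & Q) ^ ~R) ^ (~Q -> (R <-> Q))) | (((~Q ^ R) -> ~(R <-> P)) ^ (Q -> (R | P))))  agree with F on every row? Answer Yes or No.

Yes

Test each input against both F and the formula:
  P=0, Q=0, R=0: formula gives 0, F = 0 ✓
  P=0, Q=0, R=1: formula gives 0, F = 0 ✓
  P=0, Q=1, R=0: formula gives 0, F = 0 ✓
  P=0, Q=1, R=1: formula gives 1, F = 1 ✓
  P=1, Q=0, R=0: formula gives 0, F = 0 ✓
  …and likewise for the remaining 3 rows.
No disagreement on any input; they are logically equivalent.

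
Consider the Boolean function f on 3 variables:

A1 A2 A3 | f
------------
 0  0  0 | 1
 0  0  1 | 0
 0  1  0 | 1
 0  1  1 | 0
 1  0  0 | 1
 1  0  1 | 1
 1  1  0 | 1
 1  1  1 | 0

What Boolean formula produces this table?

f(A1, A2, A3) = NOT ((((NOT A1 AND NOT A2) AND A3) OR ((NOT A1 AND A2) AND A3)) OR ((A1 AND A2) AND A3))

f is 0 on only 3 rows — (0,0,1), (0,1,1), (1,1,1). Writing each as a minterm (¬A1·¬A2·A3, ¬A1·A2·A3, A1·A2·A3) and OR-ing them characterizes exactly where f=0, so f is the negation of that disjunction.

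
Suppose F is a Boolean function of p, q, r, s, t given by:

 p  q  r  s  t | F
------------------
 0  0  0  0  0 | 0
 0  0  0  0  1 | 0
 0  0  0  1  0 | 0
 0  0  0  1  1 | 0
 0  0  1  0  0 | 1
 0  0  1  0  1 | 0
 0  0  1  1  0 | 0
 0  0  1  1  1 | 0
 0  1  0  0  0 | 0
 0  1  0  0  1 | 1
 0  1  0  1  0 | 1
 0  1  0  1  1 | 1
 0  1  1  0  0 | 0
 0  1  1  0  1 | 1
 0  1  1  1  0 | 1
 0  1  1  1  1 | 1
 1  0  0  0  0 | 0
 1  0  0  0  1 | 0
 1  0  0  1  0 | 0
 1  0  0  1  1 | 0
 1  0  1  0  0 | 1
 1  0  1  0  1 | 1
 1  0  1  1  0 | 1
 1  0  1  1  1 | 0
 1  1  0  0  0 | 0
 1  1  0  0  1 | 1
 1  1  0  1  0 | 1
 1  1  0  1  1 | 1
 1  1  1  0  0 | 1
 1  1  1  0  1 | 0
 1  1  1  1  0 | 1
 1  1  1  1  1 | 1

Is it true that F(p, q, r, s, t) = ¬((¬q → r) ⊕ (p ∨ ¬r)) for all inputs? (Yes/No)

Check the formula against F row by row:
  p=0, q=0, r=0, s=0, t=0: formula gives 0, F = 0 ✓
  p=0, q=0, r=0, s=0, t=1: formula gives 0, F = 0 ✓
  p=0, q=0, r=0, s=1, t=0: formula gives 0, F = 0 ✓
  p=0, q=0, r=0, s=1, t=1: formula gives 0, F = 0 ✓
  p=0, q=0, r=1, s=0, t=0: formula gives 0, but F = 1 ✗
Row (0,0,1,0,0) is a counterexample, so the formula is not equivalent to F.

No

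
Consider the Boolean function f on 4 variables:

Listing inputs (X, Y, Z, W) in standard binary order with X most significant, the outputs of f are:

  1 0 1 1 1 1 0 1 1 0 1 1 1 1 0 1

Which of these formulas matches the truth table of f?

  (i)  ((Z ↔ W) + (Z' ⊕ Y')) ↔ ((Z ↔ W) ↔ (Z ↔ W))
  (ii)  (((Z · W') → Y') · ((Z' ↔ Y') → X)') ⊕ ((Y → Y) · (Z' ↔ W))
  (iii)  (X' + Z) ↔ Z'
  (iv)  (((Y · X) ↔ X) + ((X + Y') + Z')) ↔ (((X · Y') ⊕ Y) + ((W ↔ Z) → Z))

i

(ii) disagrees with f on (0,0,1,1) (formula → 0, table → 1); rule it out.
(iii) disagrees with f on (0,0,0,1) (formula → 1, table → 0); rule it out.
(iv) disagrees with f on (0,0,0,0) (formula → 0, table → 1); rule it out.
(i) is the remaining candidate, and it agrees with f on all 16 inputs.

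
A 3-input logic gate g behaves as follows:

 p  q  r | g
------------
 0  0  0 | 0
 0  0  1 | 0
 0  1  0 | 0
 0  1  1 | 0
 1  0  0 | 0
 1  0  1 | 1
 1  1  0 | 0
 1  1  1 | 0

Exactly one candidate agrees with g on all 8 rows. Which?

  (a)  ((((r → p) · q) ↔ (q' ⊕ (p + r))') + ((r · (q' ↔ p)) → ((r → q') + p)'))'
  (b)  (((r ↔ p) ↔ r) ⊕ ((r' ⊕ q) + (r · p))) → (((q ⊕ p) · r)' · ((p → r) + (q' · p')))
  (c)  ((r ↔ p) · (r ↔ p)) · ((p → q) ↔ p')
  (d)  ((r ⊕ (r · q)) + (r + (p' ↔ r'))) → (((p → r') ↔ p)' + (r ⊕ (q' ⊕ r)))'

(b) fails at (0,0,0): the formula yields 1, g is 0.
(c) fails at (0,0,0): the formula yields 1, g is 0.
(d) fails at (1,0,0): the formula yields 1, g is 0.
That leaves (a). Evaluating it on every row reproduces the table of g exactly.

a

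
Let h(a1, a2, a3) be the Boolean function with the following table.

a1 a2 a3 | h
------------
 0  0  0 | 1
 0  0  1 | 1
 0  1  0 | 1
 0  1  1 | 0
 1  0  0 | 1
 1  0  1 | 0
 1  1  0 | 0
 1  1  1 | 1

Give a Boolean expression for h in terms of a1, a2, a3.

h(a1, a2, a3) = not ((((not a1 and a2) and a3) or ((a1 and not a2) and a3)) or ((a1 and a2) and not a3))

There are just 3 zero rows: (0,1,1), (1,0,1), (1,1,0). Their minterms are ¬a1·a2·a3, a1·¬a2·a3, a1·a2·¬a3; the OR of those covers precisely the 0-outputs, and negating it yields h.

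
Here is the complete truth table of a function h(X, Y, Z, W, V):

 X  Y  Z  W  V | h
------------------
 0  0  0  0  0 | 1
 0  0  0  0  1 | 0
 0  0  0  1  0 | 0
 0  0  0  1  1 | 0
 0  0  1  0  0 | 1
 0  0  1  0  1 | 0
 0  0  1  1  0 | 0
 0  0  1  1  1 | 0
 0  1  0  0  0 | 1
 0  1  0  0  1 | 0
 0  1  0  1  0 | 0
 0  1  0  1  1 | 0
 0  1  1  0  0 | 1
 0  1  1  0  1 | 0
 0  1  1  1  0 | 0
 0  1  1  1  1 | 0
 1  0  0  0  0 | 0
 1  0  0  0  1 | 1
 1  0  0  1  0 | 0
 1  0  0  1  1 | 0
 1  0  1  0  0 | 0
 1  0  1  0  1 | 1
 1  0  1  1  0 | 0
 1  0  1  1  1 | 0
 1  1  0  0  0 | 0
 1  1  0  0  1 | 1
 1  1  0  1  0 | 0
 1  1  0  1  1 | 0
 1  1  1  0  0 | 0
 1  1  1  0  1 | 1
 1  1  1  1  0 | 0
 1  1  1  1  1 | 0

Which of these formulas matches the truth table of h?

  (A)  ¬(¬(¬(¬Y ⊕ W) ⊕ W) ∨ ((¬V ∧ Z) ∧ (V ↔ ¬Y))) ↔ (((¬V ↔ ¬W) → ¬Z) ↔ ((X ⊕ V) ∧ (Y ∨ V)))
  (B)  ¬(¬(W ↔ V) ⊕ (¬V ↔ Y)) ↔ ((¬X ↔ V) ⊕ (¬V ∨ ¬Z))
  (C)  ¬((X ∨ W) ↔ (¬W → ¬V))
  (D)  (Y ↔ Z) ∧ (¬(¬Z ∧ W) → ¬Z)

(A): at (0,0,0,1,0) it gives 1, but h = 0 — eliminated.
(B): at (0,0,0,1,1) it gives 1, but h = 0 — eliminated.
(D): at (0,0,0,0,1) it gives 1, but h = 0 — eliminated.
(C) is the remaining candidate, and it agrees with h on all 32 inputs.

C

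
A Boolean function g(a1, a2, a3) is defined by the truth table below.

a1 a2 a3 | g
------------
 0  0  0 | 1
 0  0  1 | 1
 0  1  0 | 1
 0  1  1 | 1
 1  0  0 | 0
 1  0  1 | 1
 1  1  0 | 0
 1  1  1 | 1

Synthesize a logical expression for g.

The 0-rows are (1,0,0), (1,1,0). Take each as a conjunction (a1·¬a2·¬a3, a1·a2·¬a3), form their disjunction, and complement — that gives a formula that is 1 everywhere g is.

g(a1, a2, a3) = ~(((a1 & ~a2) & ~a3) | ((a1 & a2) & ~a3))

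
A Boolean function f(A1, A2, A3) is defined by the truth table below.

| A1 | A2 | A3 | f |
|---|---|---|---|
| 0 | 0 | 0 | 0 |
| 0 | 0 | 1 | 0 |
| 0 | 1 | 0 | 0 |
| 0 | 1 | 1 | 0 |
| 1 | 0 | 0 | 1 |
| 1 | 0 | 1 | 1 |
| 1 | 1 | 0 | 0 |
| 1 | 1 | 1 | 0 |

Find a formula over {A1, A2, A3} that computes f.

The 1-rows are (1,0,0), (1,0,1). Each contributes one minterm — A1·¬A2·¬A3; A1·¬A2·A3 — and their disjunction is a sum-of-products form of f.

f(A1, A2, A3) = ((A1 ∧ ¬A2) ∧ ¬A3) ∨ ((A1 ∧ ¬A2) ∧ A3)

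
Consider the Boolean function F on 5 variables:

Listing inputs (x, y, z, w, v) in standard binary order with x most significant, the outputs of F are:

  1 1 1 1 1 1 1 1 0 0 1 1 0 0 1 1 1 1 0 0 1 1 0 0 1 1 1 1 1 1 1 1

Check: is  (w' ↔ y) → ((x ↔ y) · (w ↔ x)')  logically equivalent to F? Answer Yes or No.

Yes

Evaluate (w' ↔ y) → ((x ↔ y) · (w ↔ x)') on each row and compare to F:
  x=0, y=0, z=0, w=0, v=0: formula gives 1, F = 1 ✓
  x=0, y=0, z=0, w=0, v=1: formula gives 1, F = 1 ✓
  x=0, y=0, z=0, w=1, v=0: formula gives 1, F = 1 ✓
  x=0, y=0, z=0, w=1, v=1: formula gives 1, F = 1 ✓
  … (the remaining 28 rows also agree.)
All 32 rows match — the expression computes F exactly.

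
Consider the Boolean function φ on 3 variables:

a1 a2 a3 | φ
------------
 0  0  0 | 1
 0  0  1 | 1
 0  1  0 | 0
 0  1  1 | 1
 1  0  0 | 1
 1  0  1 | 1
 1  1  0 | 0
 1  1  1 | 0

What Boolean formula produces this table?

The 0-rows are (0,1,0), (1,1,0), (1,1,1). Take each as a conjunction (¬a1·a2·¬a3, a1·a2·¬a3, a1·a2·a3), form their disjunction, and complement — that gives a formula that is 1 everywhere φ is.

φ(a1, a2, a3) = not ((((not a1 and a2) and not a3) or ((a1 and a2) and not a3)) or ((a1 and a2) and a3))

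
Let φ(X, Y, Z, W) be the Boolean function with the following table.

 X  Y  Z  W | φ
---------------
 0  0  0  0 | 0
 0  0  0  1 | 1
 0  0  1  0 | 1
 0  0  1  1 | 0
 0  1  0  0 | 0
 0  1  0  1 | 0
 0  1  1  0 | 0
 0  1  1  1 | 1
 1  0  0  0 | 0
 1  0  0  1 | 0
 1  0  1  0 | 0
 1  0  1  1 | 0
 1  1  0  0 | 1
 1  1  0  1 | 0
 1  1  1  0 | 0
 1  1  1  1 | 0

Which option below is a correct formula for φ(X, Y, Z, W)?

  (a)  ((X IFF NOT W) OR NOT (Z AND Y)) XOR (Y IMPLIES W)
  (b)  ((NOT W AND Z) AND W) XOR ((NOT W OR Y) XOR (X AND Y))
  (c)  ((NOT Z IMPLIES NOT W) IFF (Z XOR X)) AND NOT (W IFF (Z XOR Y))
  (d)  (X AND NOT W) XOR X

c

(a) disagrees with φ on (0,0,0,1) (formula → 0, table → 1); rule it out.
(b) disagrees with φ on (0,0,0,0) (formula → 1, table → 0); rule it out.
(d) disagrees with φ on (0,0,0,1) (formula → 0, table → 1); rule it out.
(c) is the remaining candidate, and it agrees with φ on all 16 inputs.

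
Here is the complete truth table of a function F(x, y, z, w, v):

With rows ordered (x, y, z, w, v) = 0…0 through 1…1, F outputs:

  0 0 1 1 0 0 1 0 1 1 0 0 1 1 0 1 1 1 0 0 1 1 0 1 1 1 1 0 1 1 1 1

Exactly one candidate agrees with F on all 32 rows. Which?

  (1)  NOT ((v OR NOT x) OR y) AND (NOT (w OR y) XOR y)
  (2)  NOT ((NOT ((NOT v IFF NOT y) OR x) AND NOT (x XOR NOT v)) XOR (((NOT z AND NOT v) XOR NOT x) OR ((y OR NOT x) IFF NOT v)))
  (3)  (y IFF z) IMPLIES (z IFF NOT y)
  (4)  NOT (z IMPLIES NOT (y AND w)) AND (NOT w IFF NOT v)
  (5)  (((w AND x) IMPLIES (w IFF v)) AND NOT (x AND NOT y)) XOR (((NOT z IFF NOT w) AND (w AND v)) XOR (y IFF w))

(1): at (0,0,0,1,0) it gives 0, but F = 1 — eliminated.
(2): at (0,0,0,0,1) it gives 1, but F = 0 — eliminated.
(3): at (0,0,0,1,0) it gives 0, but F = 1 — eliminated.
(4): at (0,0,0,1,0) it gives 0, but F = 1 — eliminated.
(5) is the remaining candidate, and it agrees with F on all 32 inputs.

5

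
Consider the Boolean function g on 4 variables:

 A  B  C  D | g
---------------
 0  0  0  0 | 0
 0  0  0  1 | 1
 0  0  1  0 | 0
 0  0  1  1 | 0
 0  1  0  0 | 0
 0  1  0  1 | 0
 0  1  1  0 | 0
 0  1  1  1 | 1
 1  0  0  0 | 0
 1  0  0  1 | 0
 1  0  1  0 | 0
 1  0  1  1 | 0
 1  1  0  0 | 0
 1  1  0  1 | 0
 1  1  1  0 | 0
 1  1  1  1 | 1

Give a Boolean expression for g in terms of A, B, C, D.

g(A, B, C, D) = ((((NOT A AND NOT B) AND NOT C) AND D) OR (((NOT A AND B) AND C) AND D)) OR (((A AND B) AND C) AND D)

Collect the rows where g=1 — (0,0,0,1), (0,1,1,1), (1,1,1,1) — and write one minterm per row: ¬A·¬B·¬C·D, ¬A·B·C·D, A·B·C·D. Their union (logical OR) reproduces the table exactly.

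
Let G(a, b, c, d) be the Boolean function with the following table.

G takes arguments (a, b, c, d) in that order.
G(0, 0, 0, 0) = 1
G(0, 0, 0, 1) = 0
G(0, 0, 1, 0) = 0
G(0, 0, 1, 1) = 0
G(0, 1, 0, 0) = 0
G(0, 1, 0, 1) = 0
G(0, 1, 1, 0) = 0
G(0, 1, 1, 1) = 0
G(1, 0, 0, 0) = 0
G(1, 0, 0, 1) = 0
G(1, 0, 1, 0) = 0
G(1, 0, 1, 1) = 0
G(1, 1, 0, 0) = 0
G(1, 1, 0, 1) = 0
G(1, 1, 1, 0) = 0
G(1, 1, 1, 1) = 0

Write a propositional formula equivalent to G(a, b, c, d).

G(a, b, c, d) = not (((a or b) or c) or d)

The output is 1 only when every input is 0 — NOR of all inputs.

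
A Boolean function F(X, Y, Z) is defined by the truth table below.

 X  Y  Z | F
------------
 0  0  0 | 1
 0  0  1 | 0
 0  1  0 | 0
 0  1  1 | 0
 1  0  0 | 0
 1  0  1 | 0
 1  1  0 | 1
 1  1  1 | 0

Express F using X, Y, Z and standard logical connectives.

Collect the rows where F=1 — (0,0,0), (1,1,0) — and write one minterm per row: ¬X·¬Y·¬Z, X·Y·¬Z. Their union (logical OR) reproduces the table exactly.

F(X, Y, Z) = ((¬X ∧ ¬Y) ∧ ¬Z) ∨ ((X ∧ Y) ∧ ¬Z)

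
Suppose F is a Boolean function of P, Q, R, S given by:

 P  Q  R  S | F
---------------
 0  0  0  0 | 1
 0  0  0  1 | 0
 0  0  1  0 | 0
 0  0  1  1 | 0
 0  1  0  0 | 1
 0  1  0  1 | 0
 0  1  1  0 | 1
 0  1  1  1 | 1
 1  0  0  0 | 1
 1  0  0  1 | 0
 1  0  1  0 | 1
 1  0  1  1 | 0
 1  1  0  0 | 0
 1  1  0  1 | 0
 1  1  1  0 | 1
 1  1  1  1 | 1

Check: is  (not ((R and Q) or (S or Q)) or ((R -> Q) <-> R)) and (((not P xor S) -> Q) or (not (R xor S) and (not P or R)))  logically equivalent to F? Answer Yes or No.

No

Evaluate (not ((R and Q) or (S or Q)) or ((R -> Q) <-> R)) and (((not P xor S) -> Q) or (not (R xor S) and (not P or R))) on each row and compare to F:
  P=0, Q=0, R=0, S=0: formula gives 1, F = 1 ✓
  P=0, Q=0, R=0, S=1: formula gives 0, F = 0 ✓
  P=0, Q=0, R=1, S=0: formula gives 0, F = 0 ✓
  P=0, Q=0, R=1, S=1: formula gives 0, F = 0 ✓
  P=0, Q=1, R=0, S=0: formula gives 0, but F = 1 ✗
Row (0,1,0,0) is a counterexample, so the formula is not equivalent to F.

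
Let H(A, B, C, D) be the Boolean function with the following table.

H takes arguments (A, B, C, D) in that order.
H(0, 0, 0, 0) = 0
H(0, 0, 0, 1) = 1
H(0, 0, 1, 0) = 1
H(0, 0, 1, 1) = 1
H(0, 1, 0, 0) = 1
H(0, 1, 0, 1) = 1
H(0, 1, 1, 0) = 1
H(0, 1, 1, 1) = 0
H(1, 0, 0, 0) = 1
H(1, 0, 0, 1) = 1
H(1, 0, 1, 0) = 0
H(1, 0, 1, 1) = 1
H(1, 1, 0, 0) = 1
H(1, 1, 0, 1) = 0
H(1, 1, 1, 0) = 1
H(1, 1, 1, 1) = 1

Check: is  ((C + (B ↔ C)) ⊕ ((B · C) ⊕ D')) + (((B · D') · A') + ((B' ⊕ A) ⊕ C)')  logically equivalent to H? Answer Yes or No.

Yes

Test each input against both H and the formula:
  A=0, B=0, C=0, D=0: formula gives 0, H = 0 ✓
  A=0, B=0, C=0, D=1: formula gives 1, H = 1 ✓
  A=0, B=0, C=1, D=0: formula gives 1, H = 1 ✓
  A=0, B=0, C=1, D=1: formula gives 1, H = 1 ✓
  …and likewise for the remaining 12 rows.
No disagreement on any input; they are logically equivalent.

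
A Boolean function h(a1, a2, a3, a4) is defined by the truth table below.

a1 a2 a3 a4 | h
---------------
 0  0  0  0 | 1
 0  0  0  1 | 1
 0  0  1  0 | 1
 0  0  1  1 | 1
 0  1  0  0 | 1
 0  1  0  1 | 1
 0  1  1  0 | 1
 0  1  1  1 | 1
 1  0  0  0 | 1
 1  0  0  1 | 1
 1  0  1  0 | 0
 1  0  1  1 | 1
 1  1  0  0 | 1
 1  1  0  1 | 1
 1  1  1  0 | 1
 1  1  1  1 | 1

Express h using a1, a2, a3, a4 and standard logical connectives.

h is 0 on exactly one input, (1,0,1,0), whose minterm is a1·¬a2·a3·¬a4. So h is the negation of that single conjunction.

h(a1, a2, a3, a4) = (((a1 · a2') · a3) · a4')'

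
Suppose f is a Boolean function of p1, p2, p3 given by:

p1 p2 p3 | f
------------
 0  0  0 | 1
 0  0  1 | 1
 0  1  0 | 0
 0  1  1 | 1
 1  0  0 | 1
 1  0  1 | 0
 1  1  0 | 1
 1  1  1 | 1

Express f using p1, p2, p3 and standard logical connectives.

The 0-rows are (0,1,0), (1,0,1). Take each as a conjunction (¬p1·p2·¬p3, p1·¬p2·p3), form their disjunction, and complement — that gives a formula that is 1 everywhere f is.

f(p1, p2, p3) = ~(((~p1 & p2) & ~p3) | ((p1 & ~p2) & p3))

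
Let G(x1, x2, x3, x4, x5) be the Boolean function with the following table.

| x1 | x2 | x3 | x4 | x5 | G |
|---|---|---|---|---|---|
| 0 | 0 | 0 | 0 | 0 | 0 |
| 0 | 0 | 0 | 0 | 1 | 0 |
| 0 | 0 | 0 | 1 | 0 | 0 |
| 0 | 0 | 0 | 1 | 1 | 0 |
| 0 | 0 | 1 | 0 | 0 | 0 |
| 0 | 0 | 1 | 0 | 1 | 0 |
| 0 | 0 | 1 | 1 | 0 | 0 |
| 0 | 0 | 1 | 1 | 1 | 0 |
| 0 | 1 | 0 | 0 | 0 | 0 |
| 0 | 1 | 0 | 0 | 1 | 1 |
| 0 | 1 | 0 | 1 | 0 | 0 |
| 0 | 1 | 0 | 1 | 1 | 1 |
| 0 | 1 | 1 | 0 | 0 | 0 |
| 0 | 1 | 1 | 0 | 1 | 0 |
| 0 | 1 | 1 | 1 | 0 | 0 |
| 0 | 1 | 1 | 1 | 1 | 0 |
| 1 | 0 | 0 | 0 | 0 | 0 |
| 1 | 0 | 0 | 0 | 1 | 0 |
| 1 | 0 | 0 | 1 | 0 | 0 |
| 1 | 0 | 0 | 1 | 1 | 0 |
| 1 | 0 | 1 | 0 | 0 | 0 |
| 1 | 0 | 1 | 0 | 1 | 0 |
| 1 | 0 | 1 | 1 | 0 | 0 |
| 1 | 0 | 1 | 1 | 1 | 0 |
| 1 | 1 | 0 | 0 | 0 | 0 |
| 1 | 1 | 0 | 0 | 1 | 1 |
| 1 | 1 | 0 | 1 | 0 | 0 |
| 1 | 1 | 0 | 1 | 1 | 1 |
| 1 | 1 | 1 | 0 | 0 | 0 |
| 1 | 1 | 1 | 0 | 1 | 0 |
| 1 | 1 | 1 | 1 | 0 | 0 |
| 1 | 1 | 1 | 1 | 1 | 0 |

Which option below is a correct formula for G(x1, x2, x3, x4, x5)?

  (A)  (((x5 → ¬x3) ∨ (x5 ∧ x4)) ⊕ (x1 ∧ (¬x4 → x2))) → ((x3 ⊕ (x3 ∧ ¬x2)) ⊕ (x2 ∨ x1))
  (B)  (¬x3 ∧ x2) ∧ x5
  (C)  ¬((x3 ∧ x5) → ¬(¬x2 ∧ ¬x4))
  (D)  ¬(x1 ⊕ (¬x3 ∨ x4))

(A) fails at (0,0,1,0,1): the formula yields 1, G is 0.
(C) fails at (0,0,1,0,1): the formula yields 1, G is 0.
(D) fails at (0,0,1,0,0): the formula yields 1, G is 0.
Only (B) survives; checking it on all 32 rows confirms it matches G.

B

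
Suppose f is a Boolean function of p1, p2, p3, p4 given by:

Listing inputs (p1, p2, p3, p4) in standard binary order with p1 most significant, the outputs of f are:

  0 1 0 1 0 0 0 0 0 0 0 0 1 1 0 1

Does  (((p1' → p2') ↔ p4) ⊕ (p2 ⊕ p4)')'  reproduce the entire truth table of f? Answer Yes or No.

Check the formula against f row by row:
  p1=0, p2=0, p3=0, p4=0: formula gives 0, f = 0 ✓
  p1=0, p2=0, p3=0, p4=1: formula gives 0, but f = 1 ✗
Row (0,0,0,1) is a counterexample, so the formula is not equivalent to f.

No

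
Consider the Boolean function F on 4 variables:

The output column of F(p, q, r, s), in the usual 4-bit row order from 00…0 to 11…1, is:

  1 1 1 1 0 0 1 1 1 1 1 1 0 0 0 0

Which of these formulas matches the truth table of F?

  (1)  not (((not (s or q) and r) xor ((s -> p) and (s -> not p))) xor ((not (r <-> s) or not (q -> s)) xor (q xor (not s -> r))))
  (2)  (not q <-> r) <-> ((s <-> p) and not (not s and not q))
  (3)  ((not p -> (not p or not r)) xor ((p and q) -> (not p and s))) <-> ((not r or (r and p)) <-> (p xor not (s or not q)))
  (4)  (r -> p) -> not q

(1): at (0,0,0,0) it gives 0, but F = 1 — eliminated.
(2): at (0,0,1,0) it gives 0, but F = 1 — eliminated.
(3): at (0,0,1,0) it gives 0, but F = 1 — eliminated.
(4) is the remaining candidate, and it agrees with F on all 16 inputs.

4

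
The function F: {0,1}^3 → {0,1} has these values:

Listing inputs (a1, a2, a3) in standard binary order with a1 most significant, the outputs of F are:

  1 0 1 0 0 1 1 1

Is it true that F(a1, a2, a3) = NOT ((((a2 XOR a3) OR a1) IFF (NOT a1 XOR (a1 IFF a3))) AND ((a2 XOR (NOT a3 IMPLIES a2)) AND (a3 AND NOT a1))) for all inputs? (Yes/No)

Check the formula against F row by row:
  a1=0, a2=0, a3=0: formula gives 1, F = 1 ✓
  a1=0, a2=0, a3=1: formula gives 0, F = 0 ✓
  a1=0, a2=1, a3=0: formula gives 1, F = 1 ✓
  a1=0, a2=1, a3=1: formula gives 1, but F = 0 ✗
Row (0,1,1) is a counterexample, so the formula is not equivalent to F.

No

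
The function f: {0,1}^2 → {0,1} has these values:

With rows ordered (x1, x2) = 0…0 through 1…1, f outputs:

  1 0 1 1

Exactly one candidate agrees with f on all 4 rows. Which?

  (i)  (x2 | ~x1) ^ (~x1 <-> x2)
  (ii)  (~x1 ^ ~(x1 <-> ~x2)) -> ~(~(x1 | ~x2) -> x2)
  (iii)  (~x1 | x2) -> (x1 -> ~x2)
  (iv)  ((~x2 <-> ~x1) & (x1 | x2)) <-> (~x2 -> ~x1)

i

(ii): at (1,1) it gives 0, but f = 1 — eliminated.
(iii): at (0,1) it gives 1, but f = 0 — eliminated.
(iv): at (0,0) it gives 0, but f = 1 — eliminated.
(i) is the remaining candidate, and it agrees with f on all 4 inputs.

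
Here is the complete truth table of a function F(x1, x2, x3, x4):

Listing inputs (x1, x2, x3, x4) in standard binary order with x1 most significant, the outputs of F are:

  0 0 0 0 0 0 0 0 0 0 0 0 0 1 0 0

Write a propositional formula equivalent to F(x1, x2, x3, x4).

F(x1, x2, x3, x4) = ((x1 AND x2) AND NOT x3) AND x4

F is 1 on exactly one input, (1,1,0,1), whose minterm is x1·x2·¬x3·x4. So F is just that conjunction.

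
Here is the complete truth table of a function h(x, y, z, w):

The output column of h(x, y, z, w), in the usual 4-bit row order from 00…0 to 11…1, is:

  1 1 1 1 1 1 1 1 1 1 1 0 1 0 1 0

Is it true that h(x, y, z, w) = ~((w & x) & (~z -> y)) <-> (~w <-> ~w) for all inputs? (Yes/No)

Yes

Check the formula against h row by row:
  x=0, y=0, z=0, w=0: formula gives 1, h = 1 ✓
  x=0, y=0, z=0, w=1: formula gives 1, h = 1 ✓
  x=0, y=0, z=1, w=0: formula gives 1, h = 1 ✓
  x=0, y=0, z=1, w=1: formula gives 1, h = 1 ✓
  …and likewise for the remaining 12 rows.
All 16 rows match — the expression computes h exactly.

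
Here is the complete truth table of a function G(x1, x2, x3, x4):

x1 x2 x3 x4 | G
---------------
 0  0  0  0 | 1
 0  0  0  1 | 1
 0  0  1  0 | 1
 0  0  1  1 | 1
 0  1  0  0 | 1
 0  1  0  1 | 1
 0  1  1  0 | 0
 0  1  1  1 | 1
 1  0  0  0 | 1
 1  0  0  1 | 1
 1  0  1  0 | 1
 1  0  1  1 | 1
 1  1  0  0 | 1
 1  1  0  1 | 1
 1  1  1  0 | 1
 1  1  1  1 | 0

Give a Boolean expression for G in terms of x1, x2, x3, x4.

The 0-rows are (0,1,1,0), (1,1,1,1). Take each as a conjunction (¬x1·x2·x3·¬x4, x1·x2·x3·x4), form their disjunction, and complement — that gives a formula that is 1 everywhere G is.

G(x1, x2, x3, x4) = ~((((~x1 & x2) & x3) & ~x4) | (((x1 & x2) & x3) & x4))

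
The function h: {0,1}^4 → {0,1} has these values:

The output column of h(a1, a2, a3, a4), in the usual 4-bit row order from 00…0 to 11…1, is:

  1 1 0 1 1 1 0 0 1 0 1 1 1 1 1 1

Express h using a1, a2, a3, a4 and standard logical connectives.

h(a1, a2, a3, a4) = NOT ((((((NOT a1 AND NOT a2) AND a3) AND NOT a4) OR (((NOT a1 AND a2) AND a3) AND NOT a4)) OR (((NOT a1 AND a2) AND a3) AND a4)) OR (((a1 AND NOT a2) AND NOT a3) AND a4))

h is 0 on only 4 rows — (0,0,1,0), (0,1,1,0), (0,1,1,1), (1,0,0,1). Writing each as a minterm (¬a1·¬a2·a3·¬a4, ¬a1·a2·a3·¬a4, ¬a1·a2·a3·a4, a1·¬a2·¬a3·a4) and OR-ing them characterizes exactly where h=0, so h is the negation of that disjunction.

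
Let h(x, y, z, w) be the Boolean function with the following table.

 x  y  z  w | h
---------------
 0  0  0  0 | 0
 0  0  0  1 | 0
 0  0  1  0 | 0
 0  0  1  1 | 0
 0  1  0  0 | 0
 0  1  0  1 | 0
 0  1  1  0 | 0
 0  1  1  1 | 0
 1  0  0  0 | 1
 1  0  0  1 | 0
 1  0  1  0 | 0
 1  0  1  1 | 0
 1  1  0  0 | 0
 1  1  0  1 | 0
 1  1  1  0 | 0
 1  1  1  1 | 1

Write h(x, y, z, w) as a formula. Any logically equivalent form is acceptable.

h(x, y, z, w) = (((x & ~y) & ~z) & ~w) | (((x & y) & z) & w)

h=1 on 2 inputs: (1,0,0,0), (1,1,1,1). Reading each as a conjunction of literals (x·¬y·¬z·¬w, x·y·z·w) and taking the OR gives the canonical DNF.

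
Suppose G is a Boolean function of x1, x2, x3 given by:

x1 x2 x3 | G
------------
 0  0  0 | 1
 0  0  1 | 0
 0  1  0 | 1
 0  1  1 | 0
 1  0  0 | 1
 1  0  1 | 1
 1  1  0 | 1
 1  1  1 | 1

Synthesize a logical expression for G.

There are just 2 zero rows: (0,0,1), (0,1,1). Their minterms are ¬x1·¬x2·x3, ¬x1·x2·x3; the OR of those covers precisely the 0-outputs, and negating it yields G.

G(x1, x2, x3) = NOT (((NOT x1 AND NOT x2) AND x3) OR ((NOT x1 AND x2) AND x3))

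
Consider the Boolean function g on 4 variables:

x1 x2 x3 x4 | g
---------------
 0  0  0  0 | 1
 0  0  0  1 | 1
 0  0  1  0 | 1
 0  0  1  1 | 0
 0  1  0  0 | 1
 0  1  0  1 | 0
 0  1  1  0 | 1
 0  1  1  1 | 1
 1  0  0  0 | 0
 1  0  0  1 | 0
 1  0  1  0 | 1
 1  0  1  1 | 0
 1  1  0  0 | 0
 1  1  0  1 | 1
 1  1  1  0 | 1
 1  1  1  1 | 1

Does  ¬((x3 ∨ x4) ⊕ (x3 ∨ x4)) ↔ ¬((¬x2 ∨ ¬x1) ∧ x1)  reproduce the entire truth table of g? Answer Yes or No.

No

Evaluate ¬((x3 ∨ x4) ⊕ (x3 ∨ x4)) ↔ ¬((¬x2 ∨ ¬x1) ∧ x1) on each row and compare to g:
  x1=0, x2=0, x3=0, x4=0: formula gives 1, g = 1 ✓
  x1=0, x2=0, x3=0, x4=1: formula gives 1, g = 1 ✓
  x1=0, x2=0, x3=1, x4=0: formula gives 1, g = 1 ✓
  x1=0, x2=0, x3=1, x4=1: formula gives 1, but g = 0 ✗
Since they disagree at (0,0,1,1), the expression is not a correct formula for g.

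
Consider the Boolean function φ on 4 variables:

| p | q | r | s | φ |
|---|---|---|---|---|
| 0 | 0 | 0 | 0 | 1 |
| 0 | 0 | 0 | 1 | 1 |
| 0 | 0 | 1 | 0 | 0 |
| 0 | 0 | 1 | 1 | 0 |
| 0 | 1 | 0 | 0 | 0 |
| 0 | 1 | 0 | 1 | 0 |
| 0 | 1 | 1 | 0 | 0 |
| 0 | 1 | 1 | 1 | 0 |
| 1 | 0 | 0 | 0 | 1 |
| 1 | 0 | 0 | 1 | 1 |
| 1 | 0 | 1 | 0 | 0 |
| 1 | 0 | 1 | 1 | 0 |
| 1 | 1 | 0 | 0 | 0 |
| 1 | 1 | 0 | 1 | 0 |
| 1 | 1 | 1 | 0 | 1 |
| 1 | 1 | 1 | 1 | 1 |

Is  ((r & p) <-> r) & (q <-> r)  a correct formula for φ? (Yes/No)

Yes

Check the formula against φ row by row:
  p=0, q=0, r=0, s=0: formula gives 1, φ = 1 ✓
  p=0, q=0, r=0, s=1: formula gives 1, φ = 1 ✓
  p=0, q=0, r=1, s=0: formula gives 0, φ = 0 ✓
  p=0, q=0, r=1, s=1: formula gives 0, φ = 0 ✓
  … (the remaining 12 rows also agree.)
No disagreement on any input; they are logically equivalent.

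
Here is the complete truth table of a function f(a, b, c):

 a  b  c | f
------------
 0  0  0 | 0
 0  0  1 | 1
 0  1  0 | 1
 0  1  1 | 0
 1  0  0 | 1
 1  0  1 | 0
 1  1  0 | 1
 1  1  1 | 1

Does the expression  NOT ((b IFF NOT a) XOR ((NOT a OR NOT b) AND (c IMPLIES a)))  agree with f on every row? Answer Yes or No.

Test each input against both f and the formula:
  a=0, b=0, c=0: formula gives 0, f = 0 ✓
  a=0, b=0, c=1: formula gives 1, f = 1 ✓
  a=0, b=1, c=0: formula gives 1, f = 1 ✓
  a=0, b=1, c=1: formula gives 0, f = 0 ✓
  a=1, b=0, c=0: formula gives 1, f = 1 ✓
  a=1, b=0, c=1: formula gives 1, but f = 0 ✗
Since they disagree at (1,0,1), the expression is not a correct formula for f.

No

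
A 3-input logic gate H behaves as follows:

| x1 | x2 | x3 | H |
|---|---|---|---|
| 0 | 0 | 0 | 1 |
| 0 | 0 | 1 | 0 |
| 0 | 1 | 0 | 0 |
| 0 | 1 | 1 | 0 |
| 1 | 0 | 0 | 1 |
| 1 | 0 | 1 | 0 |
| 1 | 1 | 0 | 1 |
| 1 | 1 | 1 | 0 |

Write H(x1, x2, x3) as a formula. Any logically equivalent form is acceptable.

H(x1, x2, x3) = (((~x1 & ~x2) & ~x3) | ((x1 & ~x2) & ~x3)) | ((x1 & x2) & ~x3)

Collect the rows where H=1 — (0,0,0), (1,0,0), (1,1,0) — and write one minterm per row: ¬x1·¬x2·¬x3, x1·¬x2·¬x3, x1·x2·¬x3. Their union (logical OR) reproduces the table exactly.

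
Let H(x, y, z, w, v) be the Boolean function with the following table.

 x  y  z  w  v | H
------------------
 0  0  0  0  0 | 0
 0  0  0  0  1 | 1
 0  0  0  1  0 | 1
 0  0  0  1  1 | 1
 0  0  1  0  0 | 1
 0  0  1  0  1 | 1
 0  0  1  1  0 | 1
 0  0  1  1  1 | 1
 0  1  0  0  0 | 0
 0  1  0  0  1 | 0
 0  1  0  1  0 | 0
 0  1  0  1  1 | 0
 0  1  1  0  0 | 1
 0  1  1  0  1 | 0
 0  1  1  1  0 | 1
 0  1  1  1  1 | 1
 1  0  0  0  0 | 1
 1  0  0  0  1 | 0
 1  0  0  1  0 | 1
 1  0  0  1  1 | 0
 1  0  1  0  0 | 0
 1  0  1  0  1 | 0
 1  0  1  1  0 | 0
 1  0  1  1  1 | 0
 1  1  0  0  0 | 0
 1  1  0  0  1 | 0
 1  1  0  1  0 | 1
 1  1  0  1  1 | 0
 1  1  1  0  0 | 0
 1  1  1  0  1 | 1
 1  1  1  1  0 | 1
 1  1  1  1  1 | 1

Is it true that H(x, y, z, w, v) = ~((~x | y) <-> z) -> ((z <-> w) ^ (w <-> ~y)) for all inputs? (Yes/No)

Test each input against both H and the formula:
  x=0, y=0, z=0, w=0, v=0: formula gives 1, but H = 0 ✗
A single disagreement suffices: at (0,0,0,0,0) they differ, so the formula does not compute H.

No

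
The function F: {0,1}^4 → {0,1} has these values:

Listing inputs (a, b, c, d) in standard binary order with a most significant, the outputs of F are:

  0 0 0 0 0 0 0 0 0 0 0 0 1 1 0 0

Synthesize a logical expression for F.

F=1 on 2 inputs: (1,1,0,0), (1,1,0,1). Reading each as a conjunction of literals (a·b·¬c·¬d, a·b·¬c·d) and taking the OR gives the canonical DNF.

F(a, b, c, d) = (((a and b) and not c) and not d) or (((a and b) and not c) and d)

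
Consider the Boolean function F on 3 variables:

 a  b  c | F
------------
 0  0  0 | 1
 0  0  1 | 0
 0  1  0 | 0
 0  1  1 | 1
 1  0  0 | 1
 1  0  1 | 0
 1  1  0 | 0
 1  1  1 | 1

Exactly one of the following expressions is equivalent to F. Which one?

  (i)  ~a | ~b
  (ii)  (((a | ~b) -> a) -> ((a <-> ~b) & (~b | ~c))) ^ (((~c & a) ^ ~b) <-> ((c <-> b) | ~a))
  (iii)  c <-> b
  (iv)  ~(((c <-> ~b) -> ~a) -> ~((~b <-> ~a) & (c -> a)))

iii

(i): at (0,0,1) it gives 1, but F = 0 — eliminated.
(ii): at (0,0,0) it gives 0, but F = 1 — eliminated.
(iv): at (0,1,1) it gives 0, but F = 1 — eliminated.
(iii) is the remaining candidate, and it agrees with F on all 8 inputs.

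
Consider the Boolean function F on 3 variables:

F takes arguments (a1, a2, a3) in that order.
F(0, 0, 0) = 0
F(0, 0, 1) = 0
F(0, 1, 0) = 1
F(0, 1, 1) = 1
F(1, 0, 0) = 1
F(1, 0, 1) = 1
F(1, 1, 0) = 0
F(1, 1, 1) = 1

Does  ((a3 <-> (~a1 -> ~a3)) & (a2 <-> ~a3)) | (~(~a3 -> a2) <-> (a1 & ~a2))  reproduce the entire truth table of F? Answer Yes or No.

Test each input against both F and the formula:
  a1=0, a2=0, a3=0: formula gives 0, F = 0 ✓
  a1=0, a2=0, a3=1: formula gives 1, but F = 0 ✗
Row (0,0,1) is a counterexample, so the formula is not equivalent to F.

No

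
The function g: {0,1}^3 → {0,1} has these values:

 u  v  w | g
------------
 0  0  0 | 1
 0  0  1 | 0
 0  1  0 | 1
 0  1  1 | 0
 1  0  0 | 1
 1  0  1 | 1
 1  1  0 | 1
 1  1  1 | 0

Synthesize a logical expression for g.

g(u, v, w) = not ((((not u and not v) and w) or ((not u and v) and w)) or ((u and v) and w))

There are just 3 zero rows: (0,0,1), (0,1,1), (1,1,1). Their minterms are ¬u·¬v·w, ¬u·v·w, u·v·w; the OR of those covers precisely the 0-outputs, and negating it yields g.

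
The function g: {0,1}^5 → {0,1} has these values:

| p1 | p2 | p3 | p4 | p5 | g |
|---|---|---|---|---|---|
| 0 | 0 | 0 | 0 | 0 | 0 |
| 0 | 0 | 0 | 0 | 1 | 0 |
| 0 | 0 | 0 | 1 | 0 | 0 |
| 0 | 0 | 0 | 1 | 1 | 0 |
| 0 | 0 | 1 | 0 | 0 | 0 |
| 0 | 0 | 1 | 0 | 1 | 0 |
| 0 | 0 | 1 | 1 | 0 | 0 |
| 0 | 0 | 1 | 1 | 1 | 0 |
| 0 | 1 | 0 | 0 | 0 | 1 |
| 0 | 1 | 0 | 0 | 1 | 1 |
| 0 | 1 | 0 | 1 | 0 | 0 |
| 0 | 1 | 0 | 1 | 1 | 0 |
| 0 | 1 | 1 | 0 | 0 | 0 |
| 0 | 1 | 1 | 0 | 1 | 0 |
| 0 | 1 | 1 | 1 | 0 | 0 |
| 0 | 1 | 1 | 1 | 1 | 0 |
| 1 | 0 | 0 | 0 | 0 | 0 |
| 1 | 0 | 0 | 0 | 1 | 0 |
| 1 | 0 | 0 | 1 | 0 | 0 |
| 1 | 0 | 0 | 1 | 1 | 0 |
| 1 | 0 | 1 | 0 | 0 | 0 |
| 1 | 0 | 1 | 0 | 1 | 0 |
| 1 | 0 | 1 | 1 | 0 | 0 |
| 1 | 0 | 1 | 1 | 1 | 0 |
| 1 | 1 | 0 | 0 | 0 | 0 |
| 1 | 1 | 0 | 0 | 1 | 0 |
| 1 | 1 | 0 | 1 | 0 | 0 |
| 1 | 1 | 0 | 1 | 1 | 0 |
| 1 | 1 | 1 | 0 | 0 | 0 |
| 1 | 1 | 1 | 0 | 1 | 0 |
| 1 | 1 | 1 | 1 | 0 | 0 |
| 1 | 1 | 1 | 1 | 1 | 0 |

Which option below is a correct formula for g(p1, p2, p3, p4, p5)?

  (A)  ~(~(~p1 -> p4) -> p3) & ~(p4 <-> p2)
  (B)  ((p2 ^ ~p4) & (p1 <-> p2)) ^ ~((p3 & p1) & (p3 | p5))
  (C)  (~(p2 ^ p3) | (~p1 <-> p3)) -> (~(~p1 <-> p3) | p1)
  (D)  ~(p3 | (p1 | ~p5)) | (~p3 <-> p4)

(B) fails at (0,0,0,1,0): the formula yields 1, g is 0.
(C) fails at (0,0,0,0,0): the formula yields 1, g is 0.
(D) fails at (0,0,0,0,1): the formula yields 1, g is 0.
(A) is the remaining candidate, and it agrees with g on all 32 inputs.

A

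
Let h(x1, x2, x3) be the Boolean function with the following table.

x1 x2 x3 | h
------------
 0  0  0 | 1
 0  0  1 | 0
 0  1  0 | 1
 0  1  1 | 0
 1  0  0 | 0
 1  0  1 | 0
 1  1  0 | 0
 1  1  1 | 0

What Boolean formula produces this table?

h(x1, x2, x3) = ((~x1 & ~x2) & ~x3) | ((~x1 & x2) & ~x3)

The 1-rows are (0,0,0), (0,1,0). Each contributes one minterm — ¬x1·¬x2·¬x3; ¬x1·x2·¬x3 — and their disjunction is a sum-of-products form of h.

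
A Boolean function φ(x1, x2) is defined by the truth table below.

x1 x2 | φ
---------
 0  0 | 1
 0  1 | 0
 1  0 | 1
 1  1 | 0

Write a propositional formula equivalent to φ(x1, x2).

φ(x1, x2) = not x2

The output is the negation of x2.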